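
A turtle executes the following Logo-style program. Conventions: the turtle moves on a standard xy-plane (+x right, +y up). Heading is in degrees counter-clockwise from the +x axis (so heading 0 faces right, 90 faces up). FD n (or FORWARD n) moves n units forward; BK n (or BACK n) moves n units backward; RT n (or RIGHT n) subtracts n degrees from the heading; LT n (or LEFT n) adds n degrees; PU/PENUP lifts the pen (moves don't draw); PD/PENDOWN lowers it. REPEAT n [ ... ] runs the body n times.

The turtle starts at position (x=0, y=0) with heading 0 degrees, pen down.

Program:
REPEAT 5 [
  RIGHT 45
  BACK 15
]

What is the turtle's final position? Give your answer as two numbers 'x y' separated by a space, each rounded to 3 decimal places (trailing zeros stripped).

Answer: 25.607 25.607

Derivation:
Executing turtle program step by step:
Start: pos=(0,0), heading=0, pen down
REPEAT 5 [
  -- iteration 1/5 --
  RT 45: heading 0 -> 315
  BK 15: (0,0) -> (-10.607,10.607) [heading=315, draw]
  -- iteration 2/5 --
  RT 45: heading 315 -> 270
  BK 15: (-10.607,10.607) -> (-10.607,25.607) [heading=270, draw]
  -- iteration 3/5 --
  RT 45: heading 270 -> 225
  BK 15: (-10.607,25.607) -> (0,36.213) [heading=225, draw]
  -- iteration 4/5 --
  RT 45: heading 225 -> 180
  BK 15: (0,36.213) -> (15,36.213) [heading=180, draw]
  -- iteration 5/5 --
  RT 45: heading 180 -> 135
  BK 15: (15,36.213) -> (25.607,25.607) [heading=135, draw]
]
Final: pos=(25.607,25.607), heading=135, 5 segment(s) drawn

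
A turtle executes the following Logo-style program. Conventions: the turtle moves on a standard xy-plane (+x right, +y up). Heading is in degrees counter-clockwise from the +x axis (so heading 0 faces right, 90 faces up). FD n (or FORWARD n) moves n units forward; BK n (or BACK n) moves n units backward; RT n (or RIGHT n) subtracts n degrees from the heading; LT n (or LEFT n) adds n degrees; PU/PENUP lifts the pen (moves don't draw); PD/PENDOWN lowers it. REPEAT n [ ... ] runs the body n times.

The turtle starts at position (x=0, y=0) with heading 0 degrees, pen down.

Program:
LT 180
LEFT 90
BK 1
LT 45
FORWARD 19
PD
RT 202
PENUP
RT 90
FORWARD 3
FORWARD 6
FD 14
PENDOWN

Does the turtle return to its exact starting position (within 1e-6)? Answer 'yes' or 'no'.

Answer: no

Derivation:
Executing turtle program step by step:
Start: pos=(0,0), heading=0, pen down
LT 180: heading 0 -> 180
LT 90: heading 180 -> 270
BK 1: (0,0) -> (0,1) [heading=270, draw]
LT 45: heading 270 -> 315
FD 19: (0,1) -> (13.435,-12.435) [heading=315, draw]
PD: pen down
RT 202: heading 315 -> 113
PU: pen up
RT 90: heading 113 -> 23
FD 3: (13.435,-12.435) -> (16.197,-11.263) [heading=23, move]
FD 6: (16.197,-11.263) -> (21.72,-8.918) [heading=23, move]
FD 14: (21.72,-8.918) -> (34.607,-3.448) [heading=23, move]
PD: pen down
Final: pos=(34.607,-3.448), heading=23, 2 segment(s) drawn

Start position: (0, 0)
Final position: (34.607, -3.448)
Distance = 34.778; >= 1e-6 -> NOT closed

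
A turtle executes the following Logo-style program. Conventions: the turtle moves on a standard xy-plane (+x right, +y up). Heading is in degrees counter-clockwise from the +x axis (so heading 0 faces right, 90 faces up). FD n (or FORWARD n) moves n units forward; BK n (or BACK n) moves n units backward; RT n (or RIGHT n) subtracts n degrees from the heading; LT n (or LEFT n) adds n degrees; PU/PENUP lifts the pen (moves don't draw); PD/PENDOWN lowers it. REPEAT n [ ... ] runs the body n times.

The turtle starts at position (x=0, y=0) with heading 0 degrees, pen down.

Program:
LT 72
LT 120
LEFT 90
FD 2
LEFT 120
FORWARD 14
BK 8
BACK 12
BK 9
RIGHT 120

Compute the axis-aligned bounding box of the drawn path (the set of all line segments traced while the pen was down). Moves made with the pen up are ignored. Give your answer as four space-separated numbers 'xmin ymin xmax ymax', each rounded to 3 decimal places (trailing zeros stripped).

Answer: -10.731 -11.993 10.82 7.412

Derivation:
Executing turtle program step by step:
Start: pos=(0,0), heading=0, pen down
LT 72: heading 0 -> 72
LT 120: heading 72 -> 192
LT 90: heading 192 -> 282
FD 2: (0,0) -> (0.416,-1.956) [heading=282, draw]
LT 120: heading 282 -> 42
FD 14: (0.416,-1.956) -> (10.82,7.412) [heading=42, draw]
BK 8: (10.82,7.412) -> (4.875,2.058) [heading=42, draw]
BK 12: (4.875,2.058) -> (-4.043,-5.971) [heading=42, draw]
BK 9: (-4.043,-5.971) -> (-10.731,-11.993) [heading=42, draw]
RT 120: heading 42 -> 282
Final: pos=(-10.731,-11.993), heading=282, 5 segment(s) drawn

Segment endpoints: x in {-10.731, -4.043, 0, 0.416, 4.875, 10.82}, y in {-11.993, -5.971, -1.956, 0, 2.058, 7.412}
xmin=-10.731, ymin=-11.993, xmax=10.82, ymax=7.412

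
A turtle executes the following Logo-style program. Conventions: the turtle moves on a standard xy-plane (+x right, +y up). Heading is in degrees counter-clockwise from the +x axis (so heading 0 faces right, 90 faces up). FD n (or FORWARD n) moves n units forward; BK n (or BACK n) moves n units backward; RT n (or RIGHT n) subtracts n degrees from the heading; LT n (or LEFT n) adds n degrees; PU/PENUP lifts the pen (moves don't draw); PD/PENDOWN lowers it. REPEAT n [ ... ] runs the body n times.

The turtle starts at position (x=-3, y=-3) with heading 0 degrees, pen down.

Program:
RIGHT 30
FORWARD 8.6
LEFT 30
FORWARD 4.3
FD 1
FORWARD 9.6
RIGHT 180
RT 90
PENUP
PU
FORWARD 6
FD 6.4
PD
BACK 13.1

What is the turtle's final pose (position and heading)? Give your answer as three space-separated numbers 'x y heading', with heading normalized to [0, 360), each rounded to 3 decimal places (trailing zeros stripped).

Answer: 19.348 -8 90

Derivation:
Executing turtle program step by step:
Start: pos=(-3,-3), heading=0, pen down
RT 30: heading 0 -> 330
FD 8.6: (-3,-3) -> (4.448,-7.3) [heading=330, draw]
LT 30: heading 330 -> 0
FD 4.3: (4.448,-7.3) -> (8.748,-7.3) [heading=0, draw]
FD 1: (8.748,-7.3) -> (9.748,-7.3) [heading=0, draw]
FD 9.6: (9.748,-7.3) -> (19.348,-7.3) [heading=0, draw]
RT 180: heading 0 -> 180
RT 90: heading 180 -> 90
PU: pen up
PU: pen up
FD 6: (19.348,-7.3) -> (19.348,-1.3) [heading=90, move]
FD 6.4: (19.348,-1.3) -> (19.348,5.1) [heading=90, move]
PD: pen down
BK 13.1: (19.348,5.1) -> (19.348,-8) [heading=90, draw]
Final: pos=(19.348,-8), heading=90, 5 segment(s) drawn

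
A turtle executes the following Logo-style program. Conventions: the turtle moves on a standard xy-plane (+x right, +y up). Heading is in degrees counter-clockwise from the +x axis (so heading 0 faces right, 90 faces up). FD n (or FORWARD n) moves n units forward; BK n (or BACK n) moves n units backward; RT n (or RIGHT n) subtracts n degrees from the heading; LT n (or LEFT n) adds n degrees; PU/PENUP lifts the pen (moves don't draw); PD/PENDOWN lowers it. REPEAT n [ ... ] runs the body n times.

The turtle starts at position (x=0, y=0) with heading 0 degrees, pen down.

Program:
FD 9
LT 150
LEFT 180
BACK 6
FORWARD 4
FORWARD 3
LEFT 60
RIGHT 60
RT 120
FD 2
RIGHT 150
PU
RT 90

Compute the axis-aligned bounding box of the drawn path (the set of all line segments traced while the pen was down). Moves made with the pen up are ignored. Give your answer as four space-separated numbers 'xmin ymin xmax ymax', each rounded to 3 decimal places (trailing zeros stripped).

Answer: 0 -1.5 9.866 3

Derivation:
Executing turtle program step by step:
Start: pos=(0,0), heading=0, pen down
FD 9: (0,0) -> (9,0) [heading=0, draw]
LT 150: heading 0 -> 150
LT 180: heading 150 -> 330
BK 6: (9,0) -> (3.804,3) [heading=330, draw]
FD 4: (3.804,3) -> (7.268,1) [heading=330, draw]
FD 3: (7.268,1) -> (9.866,-0.5) [heading=330, draw]
LT 60: heading 330 -> 30
RT 60: heading 30 -> 330
RT 120: heading 330 -> 210
FD 2: (9.866,-0.5) -> (8.134,-1.5) [heading=210, draw]
RT 150: heading 210 -> 60
PU: pen up
RT 90: heading 60 -> 330
Final: pos=(8.134,-1.5), heading=330, 5 segment(s) drawn

Segment endpoints: x in {0, 3.804, 7.268, 8.134, 9, 9.866}, y in {-1.5, -0.5, 0, 1, 3}
xmin=0, ymin=-1.5, xmax=9.866, ymax=3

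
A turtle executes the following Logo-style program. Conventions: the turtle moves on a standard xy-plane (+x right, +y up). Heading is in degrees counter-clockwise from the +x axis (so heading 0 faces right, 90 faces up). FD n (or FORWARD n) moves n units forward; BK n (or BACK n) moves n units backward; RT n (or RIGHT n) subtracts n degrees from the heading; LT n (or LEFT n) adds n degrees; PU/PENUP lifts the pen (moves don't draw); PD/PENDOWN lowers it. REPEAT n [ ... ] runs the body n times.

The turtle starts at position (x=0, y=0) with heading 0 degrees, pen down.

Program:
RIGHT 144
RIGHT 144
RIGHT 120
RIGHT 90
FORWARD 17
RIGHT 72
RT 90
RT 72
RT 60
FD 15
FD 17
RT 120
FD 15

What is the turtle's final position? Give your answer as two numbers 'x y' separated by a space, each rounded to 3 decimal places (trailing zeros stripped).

Answer: -17.417 -38.69

Derivation:
Executing turtle program step by step:
Start: pos=(0,0), heading=0, pen down
RT 144: heading 0 -> 216
RT 144: heading 216 -> 72
RT 120: heading 72 -> 312
RT 90: heading 312 -> 222
FD 17: (0,0) -> (-12.633,-11.375) [heading=222, draw]
RT 72: heading 222 -> 150
RT 90: heading 150 -> 60
RT 72: heading 60 -> 348
RT 60: heading 348 -> 288
FD 15: (-12.633,-11.375) -> (-7.998,-25.641) [heading=288, draw]
FD 17: (-7.998,-25.641) -> (-2.745,-41.809) [heading=288, draw]
RT 120: heading 288 -> 168
FD 15: (-2.745,-41.809) -> (-17.417,-38.69) [heading=168, draw]
Final: pos=(-17.417,-38.69), heading=168, 4 segment(s) drawn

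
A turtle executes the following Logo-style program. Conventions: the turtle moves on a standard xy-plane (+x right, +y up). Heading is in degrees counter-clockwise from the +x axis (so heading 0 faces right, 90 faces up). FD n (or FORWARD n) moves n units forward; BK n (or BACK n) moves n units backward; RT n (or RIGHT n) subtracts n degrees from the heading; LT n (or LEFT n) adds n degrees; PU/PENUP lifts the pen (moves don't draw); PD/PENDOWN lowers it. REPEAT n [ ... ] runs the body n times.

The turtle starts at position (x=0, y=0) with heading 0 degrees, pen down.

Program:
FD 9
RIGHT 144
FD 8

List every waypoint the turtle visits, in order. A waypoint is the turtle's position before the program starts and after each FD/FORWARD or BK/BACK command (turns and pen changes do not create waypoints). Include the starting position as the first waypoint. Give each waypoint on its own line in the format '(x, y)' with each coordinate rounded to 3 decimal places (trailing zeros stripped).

Answer: (0, 0)
(9, 0)
(2.528, -4.702)

Derivation:
Executing turtle program step by step:
Start: pos=(0,0), heading=0, pen down
FD 9: (0,0) -> (9,0) [heading=0, draw]
RT 144: heading 0 -> 216
FD 8: (9,0) -> (2.528,-4.702) [heading=216, draw]
Final: pos=(2.528,-4.702), heading=216, 2 segment(s) drawn
Waypoints (3 total):
(0, 0)
(9, 0)
(2.528, -4.702)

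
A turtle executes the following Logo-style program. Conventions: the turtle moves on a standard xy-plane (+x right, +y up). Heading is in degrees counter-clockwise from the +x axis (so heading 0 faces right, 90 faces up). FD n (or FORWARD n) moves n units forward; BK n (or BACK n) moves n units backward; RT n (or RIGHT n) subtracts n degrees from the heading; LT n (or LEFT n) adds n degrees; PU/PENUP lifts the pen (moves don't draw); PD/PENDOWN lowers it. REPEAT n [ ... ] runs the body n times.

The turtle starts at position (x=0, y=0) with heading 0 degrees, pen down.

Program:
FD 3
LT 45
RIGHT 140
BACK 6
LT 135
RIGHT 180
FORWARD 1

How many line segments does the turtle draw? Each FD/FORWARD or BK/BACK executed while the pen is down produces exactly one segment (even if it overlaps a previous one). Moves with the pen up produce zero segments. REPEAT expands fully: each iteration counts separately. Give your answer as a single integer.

Answer: 3

Derivation:
Executing turtle program step by step:
Start: pos=(0,0), heading=0, pen down
FD 3: (0,0) -> (3,0) [heading=0, draw]
LT 45: heading 0 -> 45
RT 140: heading 45 -> 265
BK 6: (3,0) -> (3.523,5.977) [heading=265, draw]
LT 135: heading 265 -> 40
RT 180: heading 40 -> 220
FD 1: (3.523,5.977) -> (2.757,5.334) [heading=220, draw]
Final: pos=(2.757,5.334), heading=220, 3 segment(s) drawn
Segments drawn: 3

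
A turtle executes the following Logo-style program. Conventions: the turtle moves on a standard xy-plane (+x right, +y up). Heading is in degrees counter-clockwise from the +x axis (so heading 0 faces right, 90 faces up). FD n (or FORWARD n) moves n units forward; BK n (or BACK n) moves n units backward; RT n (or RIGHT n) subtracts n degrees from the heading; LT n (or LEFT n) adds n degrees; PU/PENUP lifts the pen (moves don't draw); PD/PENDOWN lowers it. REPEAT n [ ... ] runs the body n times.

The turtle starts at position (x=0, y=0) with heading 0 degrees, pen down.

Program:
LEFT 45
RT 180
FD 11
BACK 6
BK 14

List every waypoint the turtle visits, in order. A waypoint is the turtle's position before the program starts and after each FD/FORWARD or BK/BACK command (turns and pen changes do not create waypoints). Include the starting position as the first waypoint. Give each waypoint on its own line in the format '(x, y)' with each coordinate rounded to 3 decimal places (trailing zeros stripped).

Answer: (0, 0)
(-7.778, -7.778)
(-3.536, -3.536)
(6.364, 6.364)

Derivation:
Executing turtle program step by step:
Start: pos=(0,0), heading=0, pen down
LT 45: heading 0 -> 45
RT 180: heading 45 -> 225
FD 11: (0,0) -> (-7.778,-7.778) [heading=225, draw]
BK 6: (-7.778,-7.778) -> (-3.536,-3.536) [heading=225, draw]
BK 14: (-3.536,-3.536) -> (6.364,6.364) [heading=225, draw]
Final: pos=(6.364,6.364), heading=225, 3 segment(s) drawn
Waypoints (4 total):
(0, 0)
(-7.778, -7.778)
(-3.536, -3.536)
(6.364, 6.364)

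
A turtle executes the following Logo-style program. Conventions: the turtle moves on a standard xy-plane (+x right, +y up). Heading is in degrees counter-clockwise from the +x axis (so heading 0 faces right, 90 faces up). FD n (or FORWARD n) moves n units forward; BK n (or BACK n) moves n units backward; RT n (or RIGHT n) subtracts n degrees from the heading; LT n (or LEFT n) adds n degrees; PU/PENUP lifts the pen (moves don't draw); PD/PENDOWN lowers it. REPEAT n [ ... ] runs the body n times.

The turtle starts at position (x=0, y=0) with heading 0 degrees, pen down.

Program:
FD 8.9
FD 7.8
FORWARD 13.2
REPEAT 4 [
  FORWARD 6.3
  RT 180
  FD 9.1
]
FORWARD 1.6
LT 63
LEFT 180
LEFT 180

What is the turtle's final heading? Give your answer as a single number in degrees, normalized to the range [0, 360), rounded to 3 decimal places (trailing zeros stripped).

Executing turtle program step by step:
Start: pos=(0,0), heading=0, pen down
FD 8.9: (0,0) -> (8.9,0) [heading=0, draw]
FD 7.8: (8.9,0) -> (16.7,0) [heading=0, draw]
FD 13.2: (16.7,0) -> (29.9,0) [heading=0, draw]
REPEAT 4 [
  -- iteration 1/4 --
  FD 6.3: (29.9,0) -> (36.2,0) [heading=0, draw]
  RT 180: heading 0 -> 180
  FD 9.1: (36.2,0) -> (27.1,0) [heading=180, draw]
  -- iteration 2/4 --
  FD 6.3: (27.1,0) -> (20.8,0) [heading=180, draw]
  RT 180: heading 180 -> 0
  FD 9.1: (20.8,0) -> (29.9,0) [heading=0, draw]
  -- iteration 3/4 --
  FD 6.3: (29.9,0) -> (36.2,0) [heading=0, draw]
  RT 180: heading 0 -> 180
  FD 9.1: (36.2,0) -> (27.1,0) [heading=180, draw]
  -- iteration 4/4 --
  FD 6.3: (27.1,0) -> (20.8,0) [heading=180, draw]
  RT 180: heading 180 -> 0
  FD 9.1: (20.8,0) -> (29.9,0) [heading=0, draw]
]
FD 1.6: (29.9,0) -> (31.5,0) [heading=0, draw]
LT 63: heading 0 -> 63
LT 180: heading 63 -> 243
LT 180: heading 243 -> 63
Final: pos=(31.5,0), heading=63, 12 segment(s) drawn

Answer: 63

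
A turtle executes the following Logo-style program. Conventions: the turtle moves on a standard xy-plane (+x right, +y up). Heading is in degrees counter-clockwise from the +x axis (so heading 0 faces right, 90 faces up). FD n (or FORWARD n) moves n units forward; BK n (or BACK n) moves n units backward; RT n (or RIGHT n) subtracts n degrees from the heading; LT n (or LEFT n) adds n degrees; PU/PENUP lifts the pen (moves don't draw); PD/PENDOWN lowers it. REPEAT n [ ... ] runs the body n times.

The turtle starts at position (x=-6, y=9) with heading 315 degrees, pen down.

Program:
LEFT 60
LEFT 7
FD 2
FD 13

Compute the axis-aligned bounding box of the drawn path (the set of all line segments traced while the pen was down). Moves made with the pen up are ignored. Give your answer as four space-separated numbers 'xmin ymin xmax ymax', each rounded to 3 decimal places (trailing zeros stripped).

Executing turtle program step by step:
Start: pos=(-6,9), heading=315, pen down
LT 60: heading 315 -> 15
LT 7: heading 15 -> 22
FD 2: (-6,9) -> (-4.146,9.749) [heading=22, draw]
FD 13: (-4.146,9.749) -> (7.908,14.619) [heading=22, draw]
Final: pos=(7.908,14.619), heading=22, 2 segment(s) drawn

Segment endpoints: x in {-6, -4.146, 7.908}, y in {9, 9.749, 14.619}
xmin=-6, ymin=9, xmax=7.908, ymax=14.619

Answer: -6 9 7.908 14.619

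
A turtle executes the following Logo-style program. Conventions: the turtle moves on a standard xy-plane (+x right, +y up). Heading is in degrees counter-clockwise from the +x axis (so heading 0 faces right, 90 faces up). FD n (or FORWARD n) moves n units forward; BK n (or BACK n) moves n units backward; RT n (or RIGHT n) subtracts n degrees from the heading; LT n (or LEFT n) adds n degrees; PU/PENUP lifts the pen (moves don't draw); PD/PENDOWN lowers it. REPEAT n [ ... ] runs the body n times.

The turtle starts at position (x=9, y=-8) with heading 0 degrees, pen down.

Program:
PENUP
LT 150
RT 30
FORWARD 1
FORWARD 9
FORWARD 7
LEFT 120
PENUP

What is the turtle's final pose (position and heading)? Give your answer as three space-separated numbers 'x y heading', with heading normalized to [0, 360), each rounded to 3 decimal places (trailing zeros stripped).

Answer: 0.5 6.722 240

Derivation:
Executing turtle program step by step:
Start: pos=(9,-8), heading=0, pen down
PU: pen up
LT 150: heading 0 -> 150
RT 30: heading 150 -> 120
FD 1: (9,-8) -> (8.5,-7.134) [heading=120, move]
FD 9: (8.5,-7.134) -> (4,0.66) [heading=120, move]
FD 7: (4,0.66) -> (0.5,6.722) [heading=120, move]
LT 120: heading 120 -> 240
PU: pen up
Final: pos=(0.5,6.722), heading=240, 0 segment(s) drawn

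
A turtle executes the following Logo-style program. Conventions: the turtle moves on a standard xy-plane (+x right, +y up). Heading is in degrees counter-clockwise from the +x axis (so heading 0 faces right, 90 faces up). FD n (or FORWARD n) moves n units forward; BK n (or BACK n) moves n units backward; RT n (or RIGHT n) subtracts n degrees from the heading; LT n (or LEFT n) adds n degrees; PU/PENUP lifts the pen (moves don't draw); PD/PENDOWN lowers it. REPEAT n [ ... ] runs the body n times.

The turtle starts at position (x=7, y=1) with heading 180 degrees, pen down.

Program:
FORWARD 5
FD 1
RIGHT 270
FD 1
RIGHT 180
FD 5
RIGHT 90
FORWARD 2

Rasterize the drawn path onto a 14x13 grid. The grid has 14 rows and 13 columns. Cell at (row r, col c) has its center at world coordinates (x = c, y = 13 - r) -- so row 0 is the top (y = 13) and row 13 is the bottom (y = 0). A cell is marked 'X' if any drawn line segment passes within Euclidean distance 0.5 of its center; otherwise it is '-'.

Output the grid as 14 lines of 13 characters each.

Answer: -------------
-------------
-------------
-------------
-------------
-------------
-------------
-------------
-XXX---------
-X-----------
-X-----------
-X-----------
-XXXXXXX-----
-X-----------

Derivation:
Segment 0: (7,1) -> (2,1)
Segment 1: (2,1) -> (1,1)
Segment 2: (1,1) -> (1,0)
Segment 3: (1,0) -> (1,5)
Segment 4: (1,5) -> (3,5)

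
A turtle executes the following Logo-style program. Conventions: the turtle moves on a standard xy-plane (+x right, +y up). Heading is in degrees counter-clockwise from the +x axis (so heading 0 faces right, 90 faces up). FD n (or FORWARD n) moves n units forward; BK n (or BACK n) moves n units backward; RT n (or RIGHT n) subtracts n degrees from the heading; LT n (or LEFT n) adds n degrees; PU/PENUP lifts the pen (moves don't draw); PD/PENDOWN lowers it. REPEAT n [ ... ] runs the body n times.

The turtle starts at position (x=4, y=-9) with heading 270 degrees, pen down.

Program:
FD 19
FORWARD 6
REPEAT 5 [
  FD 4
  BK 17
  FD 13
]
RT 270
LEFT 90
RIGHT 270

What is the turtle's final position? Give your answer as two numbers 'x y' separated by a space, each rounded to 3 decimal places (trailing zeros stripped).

Executing turtle program step by step:
Start: pos=(4,-9), heading=270, pen down
FD 19: (4,-9) -> (4,-28) [heading=270, draw]
FD 6: (4,-28) -> (4,-34) [heading=270, draw]
REPEAT 5 [
  -- iteration 1/5 --
  FD 4: (4,-34) -> (4,-38) [heading=270, draw]
  BK 17: (4,-38) -> (4,-21) [heading=270, draw]
  FD 13: (4,-21) -> (4,-34) [heading=270, draw]
  -- iteration 2/5 --
  FD 4: (4,-34) -> (4,-38) [heading=270, draw]
  BK 17: (4,-38) -> (4,-21) [heading=270, draw]
  FD 13: (4,-21) -> (4,-34) [heading=270, draw]
  -- iteration 3/5 --
  FD 4: (4,-34) -> (4,-38) [heading=270, draw]
  BK 17: (4,-38) -> (4,-21) [heading=270, draw]
  FD 13: (4,-21) -> (4,-34) [heading=270, draw]
  -- iteration 4/5 --
  FD 4: (4,-34) -> (4,-38) [heading=270, draw]
  BK 17: (4,-38) -> (4,-21) [heading=270, draw]
  FD 13: (4,-21) -> (4,-34) [heading=270, draw]
  -- iteration 5/5 --
  FD 4: (4,-34) -> (4,-38) [heading=270, draw]
  BK 17: (4,-38) -> (4,-21) [heading=270, draw]
  FD 13: (4,-21) -> (4,-34) [heading=270, draw]
]
RT 270: heading 270 -> 0
LT 90: heading 0 -> 90
RT 270: heading 90 -> 180
Final: pos=(4,-34), heading=180, 17 segment(s) drawn

Answer: 4 -34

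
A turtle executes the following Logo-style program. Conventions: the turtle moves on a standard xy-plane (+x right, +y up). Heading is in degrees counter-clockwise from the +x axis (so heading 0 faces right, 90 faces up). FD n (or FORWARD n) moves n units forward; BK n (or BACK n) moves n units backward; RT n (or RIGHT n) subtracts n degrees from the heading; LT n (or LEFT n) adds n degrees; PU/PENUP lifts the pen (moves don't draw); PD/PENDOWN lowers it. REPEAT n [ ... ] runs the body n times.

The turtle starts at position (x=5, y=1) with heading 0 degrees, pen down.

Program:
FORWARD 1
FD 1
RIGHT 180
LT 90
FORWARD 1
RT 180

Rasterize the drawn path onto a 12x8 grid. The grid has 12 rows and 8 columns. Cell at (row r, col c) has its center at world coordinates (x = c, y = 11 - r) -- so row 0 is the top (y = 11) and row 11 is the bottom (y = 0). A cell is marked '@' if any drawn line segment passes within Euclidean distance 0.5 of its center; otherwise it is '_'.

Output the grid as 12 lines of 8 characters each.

Answer: ________
________
________
________
________
________
________
________
________
________
_____@@@
_______@

Derivation:
Segment 0: (5,1) -> (6,1)
Segment 1: (6,1) -> (7,1)
Segment 2: (7,1) -> (7,0)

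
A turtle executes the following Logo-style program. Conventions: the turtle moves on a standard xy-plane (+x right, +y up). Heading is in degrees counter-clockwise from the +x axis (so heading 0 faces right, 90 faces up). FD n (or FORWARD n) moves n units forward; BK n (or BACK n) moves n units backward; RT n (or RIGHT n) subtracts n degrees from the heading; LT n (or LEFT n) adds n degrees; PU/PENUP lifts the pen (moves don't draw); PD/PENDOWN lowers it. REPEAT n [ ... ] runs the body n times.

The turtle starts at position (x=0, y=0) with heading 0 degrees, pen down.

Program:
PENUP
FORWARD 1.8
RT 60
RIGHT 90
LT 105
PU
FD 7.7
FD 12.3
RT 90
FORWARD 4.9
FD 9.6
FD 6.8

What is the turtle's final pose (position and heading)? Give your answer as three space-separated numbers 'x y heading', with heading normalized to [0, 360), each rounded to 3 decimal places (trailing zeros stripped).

Executing turtle program step by step:
Start: pos=(0,0), heading=0, pen down
PU: pen up
FD 1.8: (0,0) -> (1.8,0) [heading=0, move]
RT 60: heading 0 -> 300
RT 90: heading 300 -> 210
LT 105: heading 210 -> 315
PU: pen up
FD 7.7: (1.8,0) -> (7.245,-5.445) [heading=315, move]
FD 12.3: (7.245,-5.445) -> (15.942,-14.142) [heading=315, move]
RT 90: heading 315 -> 225
FD 4.9: (15.942,-14.142) -> (12.477,-17.607) [heading=225, move]
FD 9.6: (12.477,-17.607) -> (5.689,-24.395) [heading=225, move]
FD 6.8: (5.689,-24.395) -> (0.881,-29.204) [heading=225, move]
Final: pos=(0.881,-29.204), heading=225, 0 segment(s) drawn

Answer: 0.881 -29.204 225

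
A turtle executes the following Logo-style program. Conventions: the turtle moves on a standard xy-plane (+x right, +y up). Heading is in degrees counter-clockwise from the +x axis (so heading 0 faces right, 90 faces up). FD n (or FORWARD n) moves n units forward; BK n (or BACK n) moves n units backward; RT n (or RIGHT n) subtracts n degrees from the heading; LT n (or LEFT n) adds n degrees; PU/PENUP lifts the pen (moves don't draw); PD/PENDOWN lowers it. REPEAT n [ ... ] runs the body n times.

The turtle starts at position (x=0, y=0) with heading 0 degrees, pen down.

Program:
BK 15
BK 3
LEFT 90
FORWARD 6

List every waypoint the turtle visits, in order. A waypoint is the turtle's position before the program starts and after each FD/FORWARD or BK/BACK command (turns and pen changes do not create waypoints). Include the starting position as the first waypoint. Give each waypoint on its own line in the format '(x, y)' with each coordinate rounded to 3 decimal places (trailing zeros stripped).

Executing turtle program step by step:
Start: pos=(0,0), heading=0, pen down
BK 15: (0,0) -> (-15,0) [heading=0, draw]
BK 3: (-15,0) -> (-18,0) [heading=0, draw]
LT 90: heading 0 -> 90
FD 6: (-18,0) -> (-18,6) [heading=90, draw]
Final: pos=(-18,6), heading=90, 3 segment(s) drawn
Waypoints (4 total):
(0, 0)
(-15, 0)
(-18, 0)
(-18, 6)

Answer: (0, 0)
(-15, 0)
(-18, 0)
(-18, 6)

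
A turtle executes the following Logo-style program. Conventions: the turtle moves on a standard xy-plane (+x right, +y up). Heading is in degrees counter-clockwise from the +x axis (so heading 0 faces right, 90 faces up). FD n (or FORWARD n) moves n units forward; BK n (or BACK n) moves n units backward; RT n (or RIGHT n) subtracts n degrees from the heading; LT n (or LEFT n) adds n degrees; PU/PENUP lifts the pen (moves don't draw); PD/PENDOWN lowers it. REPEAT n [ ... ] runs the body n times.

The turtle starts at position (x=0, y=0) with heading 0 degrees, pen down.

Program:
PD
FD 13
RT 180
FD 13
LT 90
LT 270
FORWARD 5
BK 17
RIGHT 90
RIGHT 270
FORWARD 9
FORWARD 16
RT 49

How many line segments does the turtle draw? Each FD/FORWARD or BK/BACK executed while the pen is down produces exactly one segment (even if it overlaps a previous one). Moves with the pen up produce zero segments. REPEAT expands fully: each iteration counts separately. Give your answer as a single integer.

Answer: 6

Derivation:
Executing turtle program step by step:
Start: pos=(0,0), heading=0, pen down
PD: pen down
FD 13: (0,0) -> (13,0) [heading=0, draw]
RT 180: heading 0 -> 180
FD 13: (13,0) -> (0,0) [heading=180, draw]
LT 90: heading 180 -> 270
LT 270: heading 270 -> 180
FD 5: (0,0) -> (-5,0) [heading=180, draw]
BK 17: (-5,0) -> (12,0) [heading=180, draw]
RT 90: heading 180 -> 90
RT 270: heading 90 -> 180
FD 9: (12,0) -> (3,0) [heading=180, draw]
FD 16: (3,0) -> (-13,0) [heading=180, draw]
RT 49: heading 180 -> 131
Final: pos=(-13,0), heading=131, 6 segment(s) drawn
Segments drawn: 6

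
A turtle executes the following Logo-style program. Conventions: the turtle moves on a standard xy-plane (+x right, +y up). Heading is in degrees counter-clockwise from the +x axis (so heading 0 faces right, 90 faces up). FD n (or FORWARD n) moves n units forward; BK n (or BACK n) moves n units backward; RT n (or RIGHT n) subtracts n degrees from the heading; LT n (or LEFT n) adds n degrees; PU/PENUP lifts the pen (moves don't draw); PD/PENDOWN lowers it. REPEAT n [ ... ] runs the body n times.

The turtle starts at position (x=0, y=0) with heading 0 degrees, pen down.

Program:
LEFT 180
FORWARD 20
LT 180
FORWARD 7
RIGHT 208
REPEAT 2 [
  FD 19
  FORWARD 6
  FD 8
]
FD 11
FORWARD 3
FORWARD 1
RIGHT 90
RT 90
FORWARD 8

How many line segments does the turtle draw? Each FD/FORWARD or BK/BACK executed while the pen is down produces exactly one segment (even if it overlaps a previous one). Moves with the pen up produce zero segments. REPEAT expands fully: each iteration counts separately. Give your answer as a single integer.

Executing turtle program step by step:
Start: pos=(0,0), heading=0, pen down
LT 180: heading 0 -> 180
FD 20: (0,0) -> (-20,0) [heading=180, draw]
LT 180: heading 180 -> 0
FD 7: (-20,0) -> (-13,0) [heading=0, draw]
RT 208: heading 0 -> 152
REPEAT 2 [
  -- iteration 1/2 --
  FD 19: (-13,0) -> (-29.776,8.92) [heading=152, draw]
  FD 6: (-29.776,8.92) -> (-35.074,11.737) [heading=152, draw]
  FD 8: (-35.074,11.737) -> (-42.137,15.493) [heading=152, draw]
  -- iteration 2/2 --
  FD 19: (-42.137,15.493) -> (-58.913,24.413) [heading=152, draw]
  FD 6: (-58.913,24.413) -> (-64.211,27.229) [heading=152, draw]
  FD 8: (-64.211,27.229) -> (-71.275,30.985) [heading=152, draw]
]
FD 11: (-71.275,30.985) -> (-80.987,36.149) [heading=152, draw]
FD 3: (-80.987,36.149) -> (-83.636,37.558) [heading=152, draw]
FD 1: (-83.636,37.558) -> (-84.519,38.027) [heading=152, draw]
RT 90: heading 152 -> 62
RT 90: heading 62 -> 332
FD 8: (-84.519,38.027) -> (-77.455,34.271) [heading=332, draw]
Final: pos=(-77.455,34.271), heading=332, 12 segment(s) drawn
Segments drawn: 12

Answer: 12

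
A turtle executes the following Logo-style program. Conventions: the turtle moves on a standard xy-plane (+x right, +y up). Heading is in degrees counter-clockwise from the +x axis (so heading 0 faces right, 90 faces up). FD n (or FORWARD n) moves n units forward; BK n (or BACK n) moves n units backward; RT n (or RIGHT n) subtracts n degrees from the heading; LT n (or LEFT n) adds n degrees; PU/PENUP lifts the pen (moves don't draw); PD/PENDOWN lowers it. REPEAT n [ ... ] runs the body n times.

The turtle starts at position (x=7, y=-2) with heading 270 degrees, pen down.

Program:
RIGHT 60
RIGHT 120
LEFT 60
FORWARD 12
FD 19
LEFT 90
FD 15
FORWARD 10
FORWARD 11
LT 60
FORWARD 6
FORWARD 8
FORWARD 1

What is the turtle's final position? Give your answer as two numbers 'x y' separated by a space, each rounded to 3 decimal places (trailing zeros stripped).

Answer: -30.347 -30.667

Derivation:
Executing turtle program step by step:
Start: pos=(7,-2), heading=270, pen down
RT 60: heading 270 -> 210
RT 120: heading 210 -> 90
LT 60: heading 90 -> 150
FD 12: (7,-2) -> (-3.392,4) [heading=150, draw]
FD 19: (-3.392,4) -> (-19.847,13.5) [heading=150, draw]
LT 90: heading 150 -> 240
FD 15: (-19.847,13.5) -> (-27.347,0.51) [heading=240, draw]
FD 10: (-27.347,0.51) -> (-32.347,-8.151) [heading=240, draw]
FD 11: (-32.347,-8.151) -> (-37.847,-17.677) [heading=240, draw]
LT 60: heading 240 -> 300
FD 6: (-37.847,-17.677) -> (-34.847,-22.873) [heading=300, draw]
FD 8: (-34.847,-22.873) -> (-30.847,-29.801) [heading=300, draw]
FD 1: (-30.847,-29.801) -> (-30.347,-30.667) [heading=300, draw]
Final: pos=(-30.347,-30.667), heading=300, 8 segment(s) drawn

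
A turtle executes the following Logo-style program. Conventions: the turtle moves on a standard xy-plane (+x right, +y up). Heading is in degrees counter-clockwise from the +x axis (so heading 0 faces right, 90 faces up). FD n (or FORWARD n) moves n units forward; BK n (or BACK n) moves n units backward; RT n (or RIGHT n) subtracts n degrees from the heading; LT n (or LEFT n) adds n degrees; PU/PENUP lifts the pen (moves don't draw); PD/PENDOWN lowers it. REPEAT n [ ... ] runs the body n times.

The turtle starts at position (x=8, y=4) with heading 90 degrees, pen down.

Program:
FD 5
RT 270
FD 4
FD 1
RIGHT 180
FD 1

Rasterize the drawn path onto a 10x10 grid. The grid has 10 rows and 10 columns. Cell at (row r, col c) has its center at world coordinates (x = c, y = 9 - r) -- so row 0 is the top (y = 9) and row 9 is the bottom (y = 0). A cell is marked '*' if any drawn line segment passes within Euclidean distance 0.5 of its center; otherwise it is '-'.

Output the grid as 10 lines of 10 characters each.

Segment 0: (8,4) -> (8,9)
Segment 1: (8,9) -> (4,9)
Segment 2: (4,9) -> (3,9)
Segment 3: (3,9) -> (4,9)

Answer: ---******-
--------*-
--------*-
--------*-
--------*-
--------*-
----------
----------
----------
----------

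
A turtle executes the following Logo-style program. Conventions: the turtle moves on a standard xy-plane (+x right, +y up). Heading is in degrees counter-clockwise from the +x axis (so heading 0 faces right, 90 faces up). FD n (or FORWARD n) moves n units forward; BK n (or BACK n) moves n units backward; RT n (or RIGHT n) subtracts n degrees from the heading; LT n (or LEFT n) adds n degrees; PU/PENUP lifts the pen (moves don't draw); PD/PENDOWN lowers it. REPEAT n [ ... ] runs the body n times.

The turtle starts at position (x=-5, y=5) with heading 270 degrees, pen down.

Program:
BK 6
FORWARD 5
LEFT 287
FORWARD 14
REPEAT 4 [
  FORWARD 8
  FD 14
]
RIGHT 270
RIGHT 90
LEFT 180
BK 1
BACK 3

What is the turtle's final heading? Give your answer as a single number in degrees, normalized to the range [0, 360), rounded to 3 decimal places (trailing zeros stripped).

Executing turtle program step by step:
Start: pos=(-5,5), heading=270, pen down
BK 6: (-5,5) -> (-5,11) [heading=270, draw]
FD 5: (-5,11) -> (-5,6) [heading=270, draw]
LT 287: heading 270 -> 197
FD 14: (-5,6) -> (-18.388,1.907) [heading=197, draw]
REPEAT 4 [
  -- iteration 1/4 --
  FD 8: (-18.388,1.907) -> (-26.039,-0.432) [heading=197, draw]
  FD 14: (-26.039,-0.432) -> (-39.427,-4.525) [heading=197, draw]
  -- iteration 2/4 --
  FD 8: (-39.427,-4.525) -> (-47.077,-6.864) [heading=197, draw]
  FD 14: (-47.077,-6.864) -> (-60.466,-10.958) [heading=197, draw]
  -- iteration 3/4 --
  FD 8: (-60.466,-10.958) -> (-68.116,-13.297) [heading=197, draw]
  FD 14: (-68.116,-13.297) -> (-81.504,-17.39) [heading=197, draw]
  -- iteration 4/4 --
  FD 8: (-81.504,-17.39) -> (-89.155,-19.729) [heading=197, draw]
  FD 14: (-89.155,-19.729) -> (-102.543,-23.822) [heading=197, draw]
]
RT 270: heading 197 -> 287
RT 90: heading 287 -> 197
LT 180: heading 197 -> 17
BK 1: (-102.543,-23.822) -> (-103.499,-24.114) [heading=17, draw]
BK 3: (-103.499,-24.114) -> (-106.368,-24.991) [heading=17, draw]
Final: pos=(-106.368,-24.991), heading=17, 13 segment(s) drawn

Answer: 17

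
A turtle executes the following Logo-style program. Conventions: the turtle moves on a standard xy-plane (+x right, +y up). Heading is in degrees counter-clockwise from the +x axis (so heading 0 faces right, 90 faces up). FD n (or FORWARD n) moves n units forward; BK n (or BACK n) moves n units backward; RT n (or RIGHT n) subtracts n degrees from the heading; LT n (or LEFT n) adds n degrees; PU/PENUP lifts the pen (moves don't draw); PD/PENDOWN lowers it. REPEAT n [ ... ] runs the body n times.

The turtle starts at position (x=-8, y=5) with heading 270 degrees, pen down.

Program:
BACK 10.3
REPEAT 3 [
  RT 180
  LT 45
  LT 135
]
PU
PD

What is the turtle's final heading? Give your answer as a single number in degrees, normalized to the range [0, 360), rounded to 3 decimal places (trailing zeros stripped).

Executing turtle program step by step:
Start: pos=(-8,5), heading=270, pen down
BK 10.3: (-8,5) -> (-8,15.3) [heading=270, draw]
REPEAT 3 [
  -- iteration 1/3 --
  RT 180: heading 270 -> 90
  LT 45: heading 90 -> 135
  LT 135: heading 135 -> 270
  -- iteration 2/3 --
  RT 180: heading 270 -> 90
  LT 45: heading 90 -> 135
  LT 135: heading 135 -> 270
  -- iteration 3/3 --
  RT 180: heading 270 -> 90
  LT 45: heading 90 -> 135
  LT 135: heading 135 -> 270
]
PU: pen up
PD: pen down
Final: pos=(-8,15.3), heading=270, 1 segment(s) drawn

Answer: 270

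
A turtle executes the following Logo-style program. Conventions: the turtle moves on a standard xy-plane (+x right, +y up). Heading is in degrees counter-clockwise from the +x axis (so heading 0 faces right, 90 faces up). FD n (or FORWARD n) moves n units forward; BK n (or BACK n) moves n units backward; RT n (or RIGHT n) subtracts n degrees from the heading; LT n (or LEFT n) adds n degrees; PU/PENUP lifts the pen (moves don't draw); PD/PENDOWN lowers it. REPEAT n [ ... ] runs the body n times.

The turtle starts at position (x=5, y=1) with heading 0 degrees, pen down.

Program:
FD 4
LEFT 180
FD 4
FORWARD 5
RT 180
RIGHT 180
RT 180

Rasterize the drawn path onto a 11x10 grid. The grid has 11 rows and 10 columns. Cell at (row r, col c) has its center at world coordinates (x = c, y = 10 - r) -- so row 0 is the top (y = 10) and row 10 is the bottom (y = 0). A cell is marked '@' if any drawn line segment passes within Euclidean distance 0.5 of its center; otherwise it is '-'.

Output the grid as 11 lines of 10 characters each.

Answer: ----------
----------
----------
----------
----------
----------
----------
----------
----------
@@@@@@@@@@
----------

Derivation:
Segment 0: (5,1) -> (9,1)
Segment 1: (9,1) -> (5,1)
Segment 2: (5,1) -> (0,1)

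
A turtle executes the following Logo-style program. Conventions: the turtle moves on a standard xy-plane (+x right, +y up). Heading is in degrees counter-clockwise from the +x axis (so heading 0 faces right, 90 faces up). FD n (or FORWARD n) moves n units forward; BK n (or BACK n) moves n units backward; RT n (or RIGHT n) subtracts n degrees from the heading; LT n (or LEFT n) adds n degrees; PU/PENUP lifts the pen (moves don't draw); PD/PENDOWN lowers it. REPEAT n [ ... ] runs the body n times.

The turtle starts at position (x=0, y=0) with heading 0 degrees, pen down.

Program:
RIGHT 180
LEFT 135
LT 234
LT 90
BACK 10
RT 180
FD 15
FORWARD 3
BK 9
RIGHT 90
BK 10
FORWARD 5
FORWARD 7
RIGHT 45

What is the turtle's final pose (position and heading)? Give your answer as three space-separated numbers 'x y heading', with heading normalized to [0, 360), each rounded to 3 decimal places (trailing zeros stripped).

Answer: -0.997 19.079 324

Derivation:
Executing turtle program step by step:
Start: pos=(0,0), heading=0, pen down
RT 180: heading 0 -> 180
LT 135: heading 180 -> 315
LT 234: heading 315 -> 189
LT 90: heading 189 -> 279
BK 10: (0,0) -> (-1.564,9.877) [heading=279, draw]
RT 180: heading 279 -> 99
FD 15: (-1.564,9.877) -> (-3.911,24.692) [heading=99, draw]
FD 3: (-3.911,24.692) -> (-4.38,27.655) [heading=99, draw]
BK 9: (-4.38,27.655) -> (-2.972,18.766) [heading=99, draw]
RT 90: heading 99 -> 9
BK 10: (-2.972,18.766) -> (-12.849,17.202) [heading=9, draw]
FD 5: (-12.849,17.202) -> (-7.911,17.984) [heading=9, draw]
FD 7: (-7.911,17.984) -> (-0.997,19.079) [heading=9, draw]
RT 45: heading 9 -> 324
Final: pos=(-0.997,19.079), heading=324, 7 segment(s) drawn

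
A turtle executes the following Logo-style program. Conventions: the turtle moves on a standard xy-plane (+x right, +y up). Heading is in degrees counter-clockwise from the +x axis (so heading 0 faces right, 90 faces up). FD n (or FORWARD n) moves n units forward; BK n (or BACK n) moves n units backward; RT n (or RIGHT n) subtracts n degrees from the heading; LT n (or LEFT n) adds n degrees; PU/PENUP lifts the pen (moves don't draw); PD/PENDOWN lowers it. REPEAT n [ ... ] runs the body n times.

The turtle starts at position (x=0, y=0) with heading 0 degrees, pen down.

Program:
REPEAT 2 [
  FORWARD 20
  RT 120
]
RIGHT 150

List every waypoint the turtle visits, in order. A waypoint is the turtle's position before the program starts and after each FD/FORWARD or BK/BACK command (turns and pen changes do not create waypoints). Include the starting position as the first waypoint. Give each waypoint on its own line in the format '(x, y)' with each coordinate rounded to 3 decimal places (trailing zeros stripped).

Answer: (0, 0)
(20, 0)
(10, -17.321)

Derivation:
Executing turtle program step by step:
Start: pos=(0,0), heading=0, pen down
REPEAT 2 [
  -- iteration 1/2 --
  FD 20: (0,0) -> (20,0) [heading=0, draw]
  RT 120: heading 0 -> 240
  -- iteration 2/2 --
  FD 20: (20,0) -> (10,-17.321) [heading=240, draw]
  RT 120: heading 240 -> 120
]
RT 150: heading 120 -> 330
Final: pos=(10,-17.321), heading=330, 2 segment(s) drawn
Waypoints (3 total):
(0, 0)
(20, 0)
(10, -17.321)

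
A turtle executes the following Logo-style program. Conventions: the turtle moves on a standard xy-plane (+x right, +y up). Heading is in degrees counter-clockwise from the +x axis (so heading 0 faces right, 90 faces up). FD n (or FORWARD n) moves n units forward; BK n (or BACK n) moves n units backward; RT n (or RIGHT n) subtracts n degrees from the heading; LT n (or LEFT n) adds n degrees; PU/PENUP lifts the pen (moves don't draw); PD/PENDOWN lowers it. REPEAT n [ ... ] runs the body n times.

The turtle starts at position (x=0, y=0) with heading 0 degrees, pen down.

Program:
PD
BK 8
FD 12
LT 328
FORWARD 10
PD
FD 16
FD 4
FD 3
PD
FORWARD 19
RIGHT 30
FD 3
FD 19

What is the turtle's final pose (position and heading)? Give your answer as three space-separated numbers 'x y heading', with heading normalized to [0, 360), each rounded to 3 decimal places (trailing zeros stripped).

Answer: 58.427 -46.981 298

Derivation:
Executing turtle program step by step:
Start: pos=(0,0), heading=0, pen down
PD: pen down
BK 8: (0,0) -> (-8,0) [heading=0, draw]
FD 12: (-8,0) -> (4,0) [heading=0, draw]
LT 328: heading 0 -> 328
FD 10: (4,0) -> (12.48,-5.299) [heading=328, draw]
PD: pen down
FD 16: (12.48,-5.299) -> (26.049,-13.778) [heading=328, draw]
FD 4: (26.049,-13.778) -> (29.441,-15.898) [heading=328, draw]
FD 3: (29.441,-15.898) -> (31.986,-17.487) [heading=328, draw]
PD: pen down
FD 19: (31.986,-17.487) -> (48.099,-27.556) [heading=328, draw]
RT 30: heading 328 -> 298
FD 3: (48.099,-27.556) -> (49.507,-30.205) [heading=298, draw]
FD 19: (49.507,-30.205) -> (58.427,-46.981) [heading=298, draw]
Final: pos=(58.427,-46.981), heading=298, 9 segment(s) drawn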